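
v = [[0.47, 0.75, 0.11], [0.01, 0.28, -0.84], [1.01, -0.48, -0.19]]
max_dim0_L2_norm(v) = 1.11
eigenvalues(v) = [(-0.96+0j), (0.76+0.59j), (0.76-0.59j)]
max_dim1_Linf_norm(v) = 1.01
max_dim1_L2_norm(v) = 1.13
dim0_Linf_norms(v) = [1.01, 0.75, 0.84]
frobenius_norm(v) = 1.69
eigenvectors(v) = [[(-0.34+0j), 0.62+0.00j, (0.62-0j)], [0.53+0.00j, 0.20+0.55j, 0.20-0.55j], [(0.78+0j), 0.28-0.45j, (0.28+0.45j)]]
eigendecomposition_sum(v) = [[-0.16+0.00j, (0.18-0j), (0.22+0j)],[0.25-0.00j, (-0.29+0j), (-0.35-0j)],[0.37-0.00j, -0.42+0.00j, -0.51-0.00j]] + [[0.31+0.25j, (0.28-0.22j), (-0.06+0.26j)], [-0.12+0.36j, 0.28+0.18j, (-0.25+0.03j)], [0.32-0.12j, (-0.03-0.3j), (0.16+0.16j)]] + [[0.31-0.25j, 0.28+0.22j, (-0.06-0.26j)], [(-0.12-0.36j), 0.28-0.18j, (-0.25-0.03j)], [(0.32+0.12j), -0.03+0.30j, 0.16-0.16j]]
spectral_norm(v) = 1.14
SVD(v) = [[-0.2, -0.68, -0.71], [-0.11, -0.7, 0.70], [-0.97, 0.22, 0.07]] @ diag([1.1447085078325818, 0.9439781160197082, 0.8153206415709027]) @ [[-0.94, 0.25, 0.22], [-0.11, -0.86, 0.5], [-0.32, -0.45, -0.84]]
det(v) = -0.88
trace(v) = 0.56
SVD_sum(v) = [[0.22, -0.06, -0.05], [0.12, -0.03, -0.03], [1.05, -0.27, -0.25]] + [[0.07, 0.55, -0.32], [0.07, 0.57, -0.33], [-0.02, -0.18, 0.11]] + [[0.18, 0.26, 0.48], [-0.18, -0.26, -0.48], [-0.02, -0.02, -0.05]]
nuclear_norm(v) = 2.90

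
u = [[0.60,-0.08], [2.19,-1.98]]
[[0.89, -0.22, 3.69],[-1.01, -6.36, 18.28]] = u @ [[1.81, 0.08, 5.77], [2.51, 3.30, -2.85]]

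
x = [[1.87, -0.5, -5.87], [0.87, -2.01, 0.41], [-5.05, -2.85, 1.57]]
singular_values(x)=[7.38, 4.48, 2.18]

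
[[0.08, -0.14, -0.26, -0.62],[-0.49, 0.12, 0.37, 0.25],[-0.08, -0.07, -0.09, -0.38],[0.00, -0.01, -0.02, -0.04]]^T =[[0.08, -0.49, -0.08, 0.00], [-0.14, 0.12, -0.07, -0.01], [-0.26, 0.37, -0.09, -0.02], [-0.62, 0.25, -0.38, -0.04]]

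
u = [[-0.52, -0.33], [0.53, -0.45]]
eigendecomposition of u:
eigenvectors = [[(0.05-0.62j), 0.05+0.62j], [-0.79+0.00j, (-0.79-0j)]]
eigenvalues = [(-0.48+0.42j), (-0.48-0.42j)]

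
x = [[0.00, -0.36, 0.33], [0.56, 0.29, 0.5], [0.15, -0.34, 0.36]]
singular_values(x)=[0.87, 0.63, 0.06]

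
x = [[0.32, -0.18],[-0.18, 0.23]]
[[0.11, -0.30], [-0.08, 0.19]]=x @ [[0.24, -0.81], [-0.18, 0.2]]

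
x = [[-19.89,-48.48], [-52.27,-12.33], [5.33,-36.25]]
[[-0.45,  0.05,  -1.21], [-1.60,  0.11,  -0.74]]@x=[[-0.11, 65.06], [22.13, 103.04]]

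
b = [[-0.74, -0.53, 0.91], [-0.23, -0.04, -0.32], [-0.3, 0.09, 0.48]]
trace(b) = -0.30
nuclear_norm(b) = 2.05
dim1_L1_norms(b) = [2.18, 0.59, 0.87]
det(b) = -0.15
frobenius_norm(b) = 1.46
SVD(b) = [[-0.93,-0.23,-0.29], [0.07,-0.87,0.48], [-0.36,0.43,0.83]] @ diag([1.3798362976618315, 0.4161487798510028, 0.2546997932535695]) @ [[0.57,0.33,-0.76], [0.59,0.47,0.65], [-0.57,0.82,-0.07]]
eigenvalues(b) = [(-0.77+0j), (0.23+0.37j), (0.23-0.37j)]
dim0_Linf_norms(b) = [0.74, 0.53, 0.91]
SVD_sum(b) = [[-0.72,-0.42,0.97], [0.06,0.03,-0.07], [-0.28,-0.17,0.38]] + [[-0.06,-0.05,-0.06], [-0.22,-0.17,-0.24], [0.11,0.08,0.12]] + [[0.04,  -0.06,  0.01], [-0.07,  0.1,  -0.01], [-0.12,  0.17,  -0.02]]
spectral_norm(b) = 1.38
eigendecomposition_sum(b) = [[-0.63+0.00j, (-0.5+0j), 0.33-0.00j], [(-0.26+0j), (-0.21+0j), (0.14-0j)], [-0.13+0.00j, (-0.11+0j), 0.07-0.00j]] + [[-0.06+0.08j, -0.01-0.16j, (0.29-0.07j)], [(0.01-0.1j), 0.08+0.14j, -0.23+0.19j], [(-0.08+0.01j), (0.1-0.1j), (0.21+0.15j)]] + [[-0.06-0.08j, -0.01+0.16j, 0.29+0.07j],[0.01+0.10j, 0.08-0.14j, -0.23-0.19j],[(-0.08-0.01j), 0.10+0.10j, (0.21-0.15j)]]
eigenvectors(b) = [[(-0.91+0j), (0.61+0j), (0.61-0j)], [-0.37+0.00j, -0.54+0.26j, (-0.54-0.26j)], [(-0.19+0j), 0.33+0.40j, (0.33-0.4j)]]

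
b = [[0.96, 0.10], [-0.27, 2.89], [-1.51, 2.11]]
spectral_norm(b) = 3.77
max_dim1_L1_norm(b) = 3.62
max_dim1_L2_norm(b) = 2.9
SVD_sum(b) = [[0.08, -0.21], [-0.94, 2.65], [-0.83, 2.35]] + [[0.88, 0.31],  [0.67, 0.24],  [-0.68, -0.24]]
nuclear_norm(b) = 5.15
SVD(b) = [[0.06, 0.68], [-0.75, 0.52], [-0.66, -0.52]] @ diag([3.766557514566143, 1.379073779558337]) @ [[0.33, -0.94], [0.94, 0.33]]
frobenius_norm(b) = 4.01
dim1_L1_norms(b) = [1.06, 3.16, 3.62]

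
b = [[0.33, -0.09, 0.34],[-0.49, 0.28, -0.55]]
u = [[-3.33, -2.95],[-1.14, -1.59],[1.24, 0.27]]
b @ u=[[-0.57, -0.74], [0.63, 0.85]]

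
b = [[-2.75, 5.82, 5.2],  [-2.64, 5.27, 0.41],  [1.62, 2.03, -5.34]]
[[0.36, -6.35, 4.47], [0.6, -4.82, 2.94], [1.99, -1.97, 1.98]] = b @ [[0.50, -0.46, 0.8], [0.37, -1.13, 0.94], [-0.08, -0.2, 0.23]]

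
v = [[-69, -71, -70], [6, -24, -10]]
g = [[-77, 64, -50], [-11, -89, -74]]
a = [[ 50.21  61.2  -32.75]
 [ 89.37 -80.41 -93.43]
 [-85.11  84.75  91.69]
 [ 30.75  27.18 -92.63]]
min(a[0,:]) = -32.75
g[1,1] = -89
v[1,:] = [6, -24, -10]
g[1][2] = -74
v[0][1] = -71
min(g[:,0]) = -77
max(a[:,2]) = 91.69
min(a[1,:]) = -93.43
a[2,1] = 84.75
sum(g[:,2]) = -124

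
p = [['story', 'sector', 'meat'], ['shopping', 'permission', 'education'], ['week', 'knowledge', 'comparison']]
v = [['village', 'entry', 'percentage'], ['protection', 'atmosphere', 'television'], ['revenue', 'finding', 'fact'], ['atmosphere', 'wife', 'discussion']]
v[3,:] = ['atmosphere', 'wife', 'discussion']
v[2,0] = 'revenue'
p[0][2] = 'meat'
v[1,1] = 'atmosphere'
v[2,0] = 'revenue'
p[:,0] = ['story', 'shopping', 'week']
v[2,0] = 'revenue'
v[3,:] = ['atmosphere', 'wife', 'discussion']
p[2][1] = 'knowledge'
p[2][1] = 'knowledge'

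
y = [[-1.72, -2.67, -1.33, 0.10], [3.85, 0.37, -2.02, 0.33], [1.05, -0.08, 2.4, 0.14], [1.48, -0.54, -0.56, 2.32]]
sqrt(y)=[[0.7, -1.16, -0.69, 0.09], [1.74, 1.55, -0.25, 0.06], [0.36, 0.11, 1.64, 0.03], [0.63, 0.06, -0.03, 1.50]]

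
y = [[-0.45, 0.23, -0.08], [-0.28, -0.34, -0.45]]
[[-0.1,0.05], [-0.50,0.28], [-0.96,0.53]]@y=[[0.03, -0.04, -0.01], [0.15, -0.21, -0.09], [0.28, -0.4, -0.16]]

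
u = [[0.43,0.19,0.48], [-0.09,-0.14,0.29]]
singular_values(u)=[0.68, 0.31]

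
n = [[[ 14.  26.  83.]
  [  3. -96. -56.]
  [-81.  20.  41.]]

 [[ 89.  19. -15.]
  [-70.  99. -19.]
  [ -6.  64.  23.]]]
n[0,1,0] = 3.0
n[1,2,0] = -6.0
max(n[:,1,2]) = -19.0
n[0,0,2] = 83.0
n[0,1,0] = 3.0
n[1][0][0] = 89.0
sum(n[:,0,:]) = 216.0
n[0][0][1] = 26.0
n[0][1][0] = 3.0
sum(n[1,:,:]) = 184.0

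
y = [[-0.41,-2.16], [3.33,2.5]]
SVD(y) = [[-0.40, 0.92],[0.92, 0.4]] @ diag([4.50538363020139, 1.3689844209169595]) @ [[0.71, 0.70], [0.7, -0.71]]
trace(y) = 2.09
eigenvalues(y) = [(1.04+2.25j), (1.04-2.25j)]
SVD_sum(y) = [[-1.29, -1.26],[2.95, 2.89]] + [[0.88,-0.90], [0.38,-0.39]]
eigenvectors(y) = [[(0.34-0.53j), 0.34+0.53j],[-0.78+0.00j, (-0.78-0j)]]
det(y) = 6.17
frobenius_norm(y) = 4.71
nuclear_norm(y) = 5.87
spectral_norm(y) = 4.51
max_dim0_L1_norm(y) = 4.66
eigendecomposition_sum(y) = [[-0.21+1.46j, -1.08+0.50j], [1.67-0.77j, 1.25+0.79j]] + [[-0.21-1.46j, -1.08-0.50j], [(1.67+0.77j), (1.25-0.79j)]]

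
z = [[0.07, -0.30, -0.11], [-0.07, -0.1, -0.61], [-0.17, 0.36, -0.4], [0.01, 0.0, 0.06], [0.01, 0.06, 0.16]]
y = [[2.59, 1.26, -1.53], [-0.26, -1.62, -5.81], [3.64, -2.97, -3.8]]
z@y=[[-0.14,0.90,2.05], [-2.38,1.89,3.01], [-1.99,0.39,-0.31], [0.24,-0.17,-0.24], [0.59,-0.56,-0.97]]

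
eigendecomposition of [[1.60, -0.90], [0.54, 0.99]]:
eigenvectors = [[0.79+0.00j, (0.79-0j)],[(0.27-0.55j), (0.27+0.55j)]]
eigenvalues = [(1.3+0.63j), (1.3-0.63j)]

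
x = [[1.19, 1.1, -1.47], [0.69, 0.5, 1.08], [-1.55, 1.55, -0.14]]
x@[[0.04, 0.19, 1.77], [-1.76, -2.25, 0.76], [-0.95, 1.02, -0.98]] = [[-0.49, -3.75, 4.38],  [-1.88, 0.11, 0.54],  [-2.66, -3.92, -1.43]]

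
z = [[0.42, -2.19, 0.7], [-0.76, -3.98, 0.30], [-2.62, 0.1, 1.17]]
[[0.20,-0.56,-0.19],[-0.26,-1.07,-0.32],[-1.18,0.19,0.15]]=z @ [[0.43,-0.02,-0.04], [-0.02,0.28,0.09], [-0.04,0.09,0.03]]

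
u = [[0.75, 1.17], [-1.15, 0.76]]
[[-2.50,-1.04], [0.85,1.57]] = u @ [[-1.51,  -1.37],  [-1.17,  -0.01]]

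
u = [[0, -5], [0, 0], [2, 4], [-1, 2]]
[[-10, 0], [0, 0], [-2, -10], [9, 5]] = u @[[-5, -5], [2, 0]]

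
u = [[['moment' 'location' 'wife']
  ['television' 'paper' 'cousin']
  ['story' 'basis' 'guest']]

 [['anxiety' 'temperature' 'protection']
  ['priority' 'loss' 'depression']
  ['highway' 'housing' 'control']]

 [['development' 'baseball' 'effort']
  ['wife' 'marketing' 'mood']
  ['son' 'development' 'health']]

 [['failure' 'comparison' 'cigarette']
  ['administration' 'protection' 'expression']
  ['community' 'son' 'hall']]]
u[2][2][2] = 'health'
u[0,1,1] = 'paper'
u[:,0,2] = ['wife', 'protection', 'effort', 'cigarette']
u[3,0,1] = 'comparison'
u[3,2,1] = 'son'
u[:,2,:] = [['story', 'basis', 'guest'], ['highway', 'housing', 'control'], ['son', 'development', 'health'], ['community', 'son', 'hall']]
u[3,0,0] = 'failure'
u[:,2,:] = [['story', 'basis', 'guest'], ['highway', 'housing', 'control'], ['son', 'development', 'health'], ['community', 'son', 'hall']]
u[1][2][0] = 'highway'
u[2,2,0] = 'son'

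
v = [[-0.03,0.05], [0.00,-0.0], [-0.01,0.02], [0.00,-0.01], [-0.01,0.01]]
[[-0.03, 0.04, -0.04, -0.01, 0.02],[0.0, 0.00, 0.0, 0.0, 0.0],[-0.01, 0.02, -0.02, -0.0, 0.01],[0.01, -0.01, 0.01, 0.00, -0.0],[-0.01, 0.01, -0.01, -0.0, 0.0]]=v@[[0.10, -0.11, 0.12, 0.05, -0.1], [-0.59, 0.81, -0.78, -0.20, 0.32]]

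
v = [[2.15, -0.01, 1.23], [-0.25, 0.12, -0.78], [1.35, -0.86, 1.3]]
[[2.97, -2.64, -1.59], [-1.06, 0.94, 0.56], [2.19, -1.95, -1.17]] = v @ [[0.71, -0.63, -0.38], [0.35, -0.31, -0.19], [1.18, -1.05, -0.63]]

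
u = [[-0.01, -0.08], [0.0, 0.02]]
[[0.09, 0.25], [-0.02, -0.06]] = u@[[0.46, -1.29], [-1.18, -3.01]]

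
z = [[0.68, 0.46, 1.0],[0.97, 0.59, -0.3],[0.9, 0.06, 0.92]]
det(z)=-0.626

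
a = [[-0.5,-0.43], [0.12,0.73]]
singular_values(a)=[0.93, 0.34]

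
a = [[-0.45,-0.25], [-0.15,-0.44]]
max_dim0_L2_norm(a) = 0.51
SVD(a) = [[-0.75, -0.66], [-0.66, 0.75]] @ diag([0.6478626688885735, 0.2477376884137224]) @ [[0.68,0.74], [0.74,-0.68]]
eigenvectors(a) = [[-0.80, 0.78], [-0.60, -0.62]]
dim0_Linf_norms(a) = [0.45, 0.44]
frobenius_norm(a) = 0.69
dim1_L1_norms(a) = [0.7, 0.59]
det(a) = 0.16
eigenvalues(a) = [-0.64, -0.25]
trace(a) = -0.89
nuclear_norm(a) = 0.90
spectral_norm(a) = 0.65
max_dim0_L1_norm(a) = 0.69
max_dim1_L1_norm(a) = 0.7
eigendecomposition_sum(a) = [[-0.33, -0.41], [-0.25, -0.31]] + [[-0.12, 0.16], [0.10, -0.13]]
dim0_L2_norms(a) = [0.47, 0.51]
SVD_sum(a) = [[-0.33, -0.36],[-0.29, -0.31]] + [[-0.12, 0.11], [0.14, -0.13]]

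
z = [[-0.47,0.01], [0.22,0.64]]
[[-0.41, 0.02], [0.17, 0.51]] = z @ [[0.87,  -0.03], [-0.03,  0.80]]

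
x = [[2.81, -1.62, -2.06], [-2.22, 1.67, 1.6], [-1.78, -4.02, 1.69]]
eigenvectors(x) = [[(0.61+0j), -0.62+0.00j, -0.62-0.00j],[0.06+0.00j, (0.55-0.03j), 0.55+0.03j],[0.79+0.00j, -0.35+0.44j, -0.35-0.44j]]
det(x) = 0.03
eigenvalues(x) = [0j, (3.08+1.38j), (3.08-1.38j)]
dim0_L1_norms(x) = [6.81, 7.31, 5.35]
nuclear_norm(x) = 9.71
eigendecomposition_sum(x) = [[0.00+0.00j, 0.00+0.00j, 0.00-0.00j],[0.00+0.00j, 0.00+0.00j, 0.00-0.00j],[0.00+0.00j, 0.00+0.00j, -0j]] + [[(1.4-2.35j), (-0.81-2.18j), -1.03+1.99j], [(-1.11+2.15j), 0.83+1.88j, (0.8-1.82j)], [-0.89-2.32j, (-2.01-0.65j), 0.84+1.85j]] + [[(1.4+2.35j), (-0.81+2.18j), -1.03-1.99j],[-1.11-2.15j, (0.83-1.88j), (0.8+1.82j)],[-0.89+2.32j, (-2.01+0.65j), (0.84-1.85j)]]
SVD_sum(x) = [[2.86, -0.36, -2.20], [-2.28, 0.28, 1.75], [-1.61, 0.20, 1.23]] + [[-0.05,-1.26,0.14], [0.06,1.39,-0.15], [-0.17,-4.22,0.46]] + [[0.0, 0.00, 0.00], [0.00, 0.00, 0.00], [0.0, 0.0, 0.00]]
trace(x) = 6.17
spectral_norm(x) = 5.06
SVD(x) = [[-0.72, 0.27, 0.64], [0.57, -0.30, 0.76], [0.4, 0.91, 0.06]] @ diag([5.060944978036438, 4.648992795076269, 0.0013858631740952334]) @ [[-0.79, 0.1, 0.61], [-0.04, -0.99, 0.11], [0.61, 0.06, 0.79]]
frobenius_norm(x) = 6.87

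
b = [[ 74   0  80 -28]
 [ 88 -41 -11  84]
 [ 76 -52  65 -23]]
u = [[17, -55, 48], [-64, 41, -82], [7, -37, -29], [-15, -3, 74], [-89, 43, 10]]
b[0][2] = 80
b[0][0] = 74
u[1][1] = 41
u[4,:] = [-89, 43, 10]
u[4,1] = 43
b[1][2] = -11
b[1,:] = [88, -41, -11, 84]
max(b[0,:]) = 80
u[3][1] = -3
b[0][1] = 0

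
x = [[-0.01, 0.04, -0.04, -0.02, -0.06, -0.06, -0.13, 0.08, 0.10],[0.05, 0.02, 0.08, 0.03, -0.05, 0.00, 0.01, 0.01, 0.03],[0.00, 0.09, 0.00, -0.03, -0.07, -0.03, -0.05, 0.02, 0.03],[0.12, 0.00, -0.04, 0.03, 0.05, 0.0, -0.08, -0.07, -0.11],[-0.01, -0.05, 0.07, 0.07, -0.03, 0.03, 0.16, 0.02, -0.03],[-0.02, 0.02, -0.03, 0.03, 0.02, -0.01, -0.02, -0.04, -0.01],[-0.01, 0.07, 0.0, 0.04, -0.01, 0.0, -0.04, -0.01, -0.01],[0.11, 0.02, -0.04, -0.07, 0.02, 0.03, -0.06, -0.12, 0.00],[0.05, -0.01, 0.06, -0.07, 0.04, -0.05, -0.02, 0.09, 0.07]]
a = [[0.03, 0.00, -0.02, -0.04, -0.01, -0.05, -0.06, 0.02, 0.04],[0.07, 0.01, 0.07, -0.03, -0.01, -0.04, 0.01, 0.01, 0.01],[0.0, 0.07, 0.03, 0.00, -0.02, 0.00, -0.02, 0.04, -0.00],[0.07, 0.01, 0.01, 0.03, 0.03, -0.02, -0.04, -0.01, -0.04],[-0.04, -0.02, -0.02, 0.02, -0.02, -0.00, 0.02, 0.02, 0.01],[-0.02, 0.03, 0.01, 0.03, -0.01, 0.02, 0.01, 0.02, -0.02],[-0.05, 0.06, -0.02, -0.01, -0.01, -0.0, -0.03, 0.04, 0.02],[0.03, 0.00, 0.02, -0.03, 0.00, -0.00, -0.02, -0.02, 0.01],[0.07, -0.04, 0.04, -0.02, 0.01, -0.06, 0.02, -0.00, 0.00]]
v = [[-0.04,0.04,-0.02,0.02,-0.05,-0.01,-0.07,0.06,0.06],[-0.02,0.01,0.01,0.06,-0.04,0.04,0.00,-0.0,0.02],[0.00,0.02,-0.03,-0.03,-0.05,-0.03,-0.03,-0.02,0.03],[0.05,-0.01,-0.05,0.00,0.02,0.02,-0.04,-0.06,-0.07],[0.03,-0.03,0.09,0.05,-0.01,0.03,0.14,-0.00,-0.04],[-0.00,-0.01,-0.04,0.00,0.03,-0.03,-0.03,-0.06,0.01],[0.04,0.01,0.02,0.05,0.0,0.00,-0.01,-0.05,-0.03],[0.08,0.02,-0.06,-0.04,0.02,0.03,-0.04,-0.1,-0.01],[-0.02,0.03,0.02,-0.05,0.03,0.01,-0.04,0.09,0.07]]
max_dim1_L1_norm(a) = 0.27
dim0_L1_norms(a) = [0.38, 0.24, 0.24, 0.21, 0.12, 0.19, 0.23, 0.18, 0.15]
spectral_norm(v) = 0.24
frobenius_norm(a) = 0.28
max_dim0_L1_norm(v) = 0.44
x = v + a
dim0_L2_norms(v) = [0.12, 0.07, 0.13, 0.12, 0.1, 0.08, 0.18, 0.18, 0.13]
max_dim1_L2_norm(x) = 0.21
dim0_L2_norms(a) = [0.14, 0.11, 0.1, 0.08, 0.05, 0.09, 0.09, 0.07, 0.07]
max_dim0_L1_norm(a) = 0.38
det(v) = -0.00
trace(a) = 0.05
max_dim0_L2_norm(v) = 0.18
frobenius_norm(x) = 0.49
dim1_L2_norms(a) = [0.11, 0.11, 0.09, 0.1, 0.06, 0.06, 0.1, 0.06, 0.11]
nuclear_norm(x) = 1.17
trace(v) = -0.14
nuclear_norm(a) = 0.61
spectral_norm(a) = 0.19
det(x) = -0.00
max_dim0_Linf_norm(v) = 0.14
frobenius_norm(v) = 0.38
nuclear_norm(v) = 0.88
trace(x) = -0.09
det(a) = -0.00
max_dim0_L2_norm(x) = 0.24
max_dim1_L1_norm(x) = 0.54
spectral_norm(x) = 0.30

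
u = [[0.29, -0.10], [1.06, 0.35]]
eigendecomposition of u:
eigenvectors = [[(0.03-0.29j),0.03+0.29j],[(-0.96+0j),-0.96-0.00j]]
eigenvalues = [(0.32+0.32j), (0.32-0.32j)]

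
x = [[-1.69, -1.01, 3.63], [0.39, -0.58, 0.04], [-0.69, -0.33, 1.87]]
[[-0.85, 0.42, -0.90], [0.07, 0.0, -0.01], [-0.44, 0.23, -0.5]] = x @ [[0.08,0.05,-0.12], [-0.08,0.04,-0.09], [-0.22,0.15,-0.33]]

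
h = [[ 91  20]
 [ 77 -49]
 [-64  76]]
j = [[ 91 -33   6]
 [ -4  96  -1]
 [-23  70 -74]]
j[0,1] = -33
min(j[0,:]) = -33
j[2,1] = 70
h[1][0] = 77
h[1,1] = -49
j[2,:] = [-23, 70, -74]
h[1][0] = 77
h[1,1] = -49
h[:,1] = [20, -49, 76]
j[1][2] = -1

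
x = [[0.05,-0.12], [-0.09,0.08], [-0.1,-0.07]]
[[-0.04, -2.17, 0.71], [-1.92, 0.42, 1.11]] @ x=[[0.12, -0.22], [-0.24, 0.19]]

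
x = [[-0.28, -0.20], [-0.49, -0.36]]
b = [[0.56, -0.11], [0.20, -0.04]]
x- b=[[-0.84, -0.09], [-0.69, -0.32]]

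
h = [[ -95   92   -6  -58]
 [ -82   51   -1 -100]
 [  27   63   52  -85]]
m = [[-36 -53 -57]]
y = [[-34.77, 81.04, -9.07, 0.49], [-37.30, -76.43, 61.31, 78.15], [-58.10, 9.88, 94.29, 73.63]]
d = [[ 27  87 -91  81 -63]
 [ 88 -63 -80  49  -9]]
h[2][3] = -85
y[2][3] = 73.63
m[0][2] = -57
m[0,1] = -53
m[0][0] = -36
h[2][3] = -85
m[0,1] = -53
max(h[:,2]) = 52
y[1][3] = 78.15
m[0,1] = -53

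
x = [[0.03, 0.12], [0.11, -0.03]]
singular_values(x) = [0.12, 0.11]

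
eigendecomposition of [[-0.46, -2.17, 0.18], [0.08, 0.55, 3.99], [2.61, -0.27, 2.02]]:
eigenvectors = [[-0.72+0.00j, -0.30+0.31j, -0.30-0.31j], [-0.56+0.00j, 0.73+0.00j, 0.73-0.00j], [0.41+0.00j, 0.30+0.43j, (0.3-0.43j)]]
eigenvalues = [(-2.24+0j), (2.18+2.4j), (2.18-2.4j)]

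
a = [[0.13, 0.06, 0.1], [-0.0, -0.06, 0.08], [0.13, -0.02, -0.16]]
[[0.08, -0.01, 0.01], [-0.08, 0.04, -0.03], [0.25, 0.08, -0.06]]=a @ [[1.04, 0.34, -0.26], [0.31, -0.75, 0.6], [-0.74, -0.10, 0.07]]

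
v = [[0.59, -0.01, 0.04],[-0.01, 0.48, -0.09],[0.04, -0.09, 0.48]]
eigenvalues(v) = [0.62, 0.54, 0.39]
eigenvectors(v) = [[0.80, -0.59, -0.11], [-0.37, -0.63, 0.69], [0.47, 0.51, 0.72]]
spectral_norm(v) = 0.62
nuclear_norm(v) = 1.55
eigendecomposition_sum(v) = [[0.4, -0.18, 0.23], [-0.18, 0.08, -0.11], [0.23, -0.11, 0.14]] + [[0.19, 0.2, -0.16], [0.2, 0.21, -0.18], [-0.16, -0.18, 0.14]] + [[0.00, -0.03, -0.03], [-0.03, 0.18, 0.19], [-0.03, 0.19, 0.2]]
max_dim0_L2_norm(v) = 0.59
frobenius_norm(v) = 0.91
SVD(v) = [[-0.80, -0.59, -0.11], [0.37, -0.63, 0.69], [-0.47, 0.51, 0.72]] @ diag([0.6180098969021114, 0.5442925329734292, 0.3876975701244594]) @ [[-0.8, 0.37, -0.47], [-0.59, -0.63, 0.51], [-0.11, 0.69, 0.72]]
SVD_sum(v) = [[0.4, -0.18, 0.23], [-0.18, 0.08, -0.11], [0.23, -0.11, 0.14]] + [[0.19, 0.2, -0.16], [0.20, 0.21, -0.18], [-0.16, -0.18, 0.14]] + [[0.0, -0.03, -0.03],[-0.03, 0.18, 0.19],[-0.03, 0.19, 0.20]]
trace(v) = 1.55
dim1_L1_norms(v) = [0.64, 0.58, 0.61]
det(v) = 0.13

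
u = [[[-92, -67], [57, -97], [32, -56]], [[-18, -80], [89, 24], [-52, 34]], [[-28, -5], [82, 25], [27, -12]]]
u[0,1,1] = -97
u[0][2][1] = -56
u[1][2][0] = -52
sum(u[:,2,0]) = 7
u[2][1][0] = 82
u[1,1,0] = 89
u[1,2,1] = 34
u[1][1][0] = 89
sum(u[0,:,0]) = -3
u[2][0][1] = -5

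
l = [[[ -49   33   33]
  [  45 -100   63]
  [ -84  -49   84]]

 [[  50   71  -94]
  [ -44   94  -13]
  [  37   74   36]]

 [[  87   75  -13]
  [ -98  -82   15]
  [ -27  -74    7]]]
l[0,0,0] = -49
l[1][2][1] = 74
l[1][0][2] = -94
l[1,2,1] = 74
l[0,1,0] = 45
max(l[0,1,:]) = 63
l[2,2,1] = -74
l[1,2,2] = 36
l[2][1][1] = -82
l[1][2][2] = 36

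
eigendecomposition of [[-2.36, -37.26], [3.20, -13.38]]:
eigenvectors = [[(-0.96+0j), -0.96-0.00j], [-0.14+0.24j, (-0.14-0.24j)]]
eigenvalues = [(-7.87+9.43j), (-7.87-9.43j)]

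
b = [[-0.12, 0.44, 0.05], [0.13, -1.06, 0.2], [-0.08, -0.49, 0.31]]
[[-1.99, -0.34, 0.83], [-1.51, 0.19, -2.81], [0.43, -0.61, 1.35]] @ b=[[0.13, -0.92, 0.09],[0.43, 0.51, -0.91],[-0.24, 0.17, 0.32]]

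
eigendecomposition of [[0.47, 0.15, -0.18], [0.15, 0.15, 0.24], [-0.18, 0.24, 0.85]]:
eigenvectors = [[0.39, -0.88, -0.27],[-0.86, -0.45, 0.23],[0.32, -0.15, 0.93]]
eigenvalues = [-0.01, 0.52, 0.96]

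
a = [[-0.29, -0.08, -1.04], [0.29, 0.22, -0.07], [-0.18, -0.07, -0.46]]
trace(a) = -0.53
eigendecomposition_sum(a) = [[-0.31, -0.09, -1.01], [0.08, 0.02, 0.26], [-0.15, -0.05, -0.50]] + [[0.02, 0.02, -0.03],[0.22, 0.19, -0.33],[-0.03, -0.02, 0.04]] + [[0.0, -0.00, -0.01],[-0.0, 0.00, 0.01],[-0.0, 0.0, 0.0]]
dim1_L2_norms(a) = [1.08, 0.37, 0.5]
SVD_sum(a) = [[-0.32, -0.10, -1.03], [0.01, 0.00, 0.04], [-0.15, -0.05, -0.47]] + [[0.03, 0.02, -0.01], [0.28, 0.22, -0.11], [-0.03, -0.03, 0.01]] + [[0.00, -0.0, -0.00], [-0.00, 0.0, 0.0], [-0.0, 0.00, 0.0]]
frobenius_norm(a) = 1.25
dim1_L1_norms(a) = [1.41, 0.58, 0.71]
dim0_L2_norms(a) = [0.45, 0.24, 1.14]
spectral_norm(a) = 1.19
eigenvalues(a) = [-0.79, 0.25, 0.0]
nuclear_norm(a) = 1.57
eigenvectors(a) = [[-0.87, 0.08, -0.58], [0.22, 0.99, 0.81], [-0.43, -0.12, 0.1]]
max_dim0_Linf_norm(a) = 1.04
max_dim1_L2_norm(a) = 1.08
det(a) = -0.00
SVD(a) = [[-0.91, -0.09, -0.41], [0.03, -0.99, 0.15], [-0.42, 0.12, 0.90]] @ diag([1.191357885642151, 0.3729094965383946, 0.002212625079950696]) @ [[0.29, 0.09, 0.95], [-0.76, -0.59, 0.29], [-0.58, 0.80, 0.10]]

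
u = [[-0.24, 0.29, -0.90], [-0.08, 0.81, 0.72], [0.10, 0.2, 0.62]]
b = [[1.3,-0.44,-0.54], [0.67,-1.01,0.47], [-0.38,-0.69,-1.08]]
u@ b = [[0.22, 0.43, 1.24], [0.17, -1.28, -0.35], [0.03, -0.67, -0.63]]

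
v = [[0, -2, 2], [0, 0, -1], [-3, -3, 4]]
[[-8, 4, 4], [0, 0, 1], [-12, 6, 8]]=v@[[0, 0, -1], [4, -2, -3], [0, 0, -1]]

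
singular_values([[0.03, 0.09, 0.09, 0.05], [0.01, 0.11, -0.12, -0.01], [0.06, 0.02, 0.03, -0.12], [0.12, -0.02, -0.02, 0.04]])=[0.16, 0.15, 0.14, 0.12]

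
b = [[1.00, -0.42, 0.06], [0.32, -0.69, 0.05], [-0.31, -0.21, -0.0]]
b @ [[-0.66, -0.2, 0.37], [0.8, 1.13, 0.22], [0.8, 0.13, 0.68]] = [[-0.95, -0.67, 0.32],[-0.72, -0.84, 0.00],[0.04, -0.18, -0.16]]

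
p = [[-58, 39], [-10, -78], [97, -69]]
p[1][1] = -78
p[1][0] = -10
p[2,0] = 97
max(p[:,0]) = 97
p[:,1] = [39, -78, -69]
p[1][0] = -10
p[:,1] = [39, -78, -69]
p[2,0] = 97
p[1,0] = -10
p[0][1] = 39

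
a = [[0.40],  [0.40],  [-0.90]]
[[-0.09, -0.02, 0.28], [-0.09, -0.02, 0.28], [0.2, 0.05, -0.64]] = a@[[-0.22, -0.05, 0.71]]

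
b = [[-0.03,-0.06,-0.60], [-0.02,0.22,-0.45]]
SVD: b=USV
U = [[-0.78, -0.63],[-0.63, 0.78]]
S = [0.76, 0.21]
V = [[0.05, -0.12, 0.99], [0.02, 0.99, 0.12]]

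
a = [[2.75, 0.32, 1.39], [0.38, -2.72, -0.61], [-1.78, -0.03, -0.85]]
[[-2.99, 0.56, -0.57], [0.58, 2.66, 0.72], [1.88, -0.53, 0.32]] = a @ [[-0.92, 0.27, 0.28], [-0.28, -0.96, -0.01], [-0.27, 0.09, -0.96]]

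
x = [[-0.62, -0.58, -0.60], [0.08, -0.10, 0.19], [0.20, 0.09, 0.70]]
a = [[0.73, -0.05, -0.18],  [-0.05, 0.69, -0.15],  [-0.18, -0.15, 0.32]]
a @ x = [[-0.49,-0.43,-0.57], [0.06,-0.05,0.06], [0.16,0.15,0.3]]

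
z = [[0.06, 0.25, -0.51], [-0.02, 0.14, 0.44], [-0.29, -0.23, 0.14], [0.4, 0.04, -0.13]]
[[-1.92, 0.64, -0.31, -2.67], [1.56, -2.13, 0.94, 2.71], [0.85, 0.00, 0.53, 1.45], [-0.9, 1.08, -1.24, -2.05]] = z @ [[-1.08,2.09,-2.89,-3.47],[-0.18,-4.63,2.15,1.44],[3.55,-3.27,1.32,5.54]]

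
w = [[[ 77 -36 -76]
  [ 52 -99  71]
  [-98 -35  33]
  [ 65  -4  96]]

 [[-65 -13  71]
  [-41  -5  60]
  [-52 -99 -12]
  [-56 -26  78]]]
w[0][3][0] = 65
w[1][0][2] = 71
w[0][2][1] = -35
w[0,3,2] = 96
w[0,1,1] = -99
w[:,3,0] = [65, -56]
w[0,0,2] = -76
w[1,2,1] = -99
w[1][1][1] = -5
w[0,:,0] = [77, 52, -98, 65]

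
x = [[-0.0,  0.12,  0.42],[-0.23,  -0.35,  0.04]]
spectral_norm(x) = 0.46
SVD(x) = [[-0.8, 0.61], [0.61, 0.8]] @ diag([0.4582876516378807, 0.39720577583443617]) @ [[-0.3, -0.67, -0.68], [-0.46, -0.52, 0.72]]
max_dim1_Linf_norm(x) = 0.42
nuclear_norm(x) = 0.86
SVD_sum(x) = [[0.11,0.24,0.25], [-0.08,-0.19,-0.19]] + [[-0.11, -0.12, 0.17], [-0.15, -0.16, 0.23]]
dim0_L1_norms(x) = [0.23, 0.47, 0.46]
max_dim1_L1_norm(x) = 0.62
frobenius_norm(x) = 0.61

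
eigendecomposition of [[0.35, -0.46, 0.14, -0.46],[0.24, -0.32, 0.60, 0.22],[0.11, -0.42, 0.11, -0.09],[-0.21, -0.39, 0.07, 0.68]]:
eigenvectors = [[(-0.64+0j), 0.21+0.47j, 0.21-0.47j, -0.83+0.00j], [(-0.06+0j), 0.67+0.00j, (0.67-0j), -0.07+0.00j], [-0.15+0.00j, 0.15+0.41j, 0.15-0.41j, (0.42+0j)], [0.75+0.00j, 0.19+0.25j, 0.19-0.25j, -0.36+0.00j]]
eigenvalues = [(0.88+0j), (-0.05+0.62j), (-0.05-0.62j), (0.04+0j)]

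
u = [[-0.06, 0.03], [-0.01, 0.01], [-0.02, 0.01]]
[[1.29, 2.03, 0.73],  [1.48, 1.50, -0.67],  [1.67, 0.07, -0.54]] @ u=[[-0.11, 0.07], [-0.09, 0.05], [-0.09, 0.05]]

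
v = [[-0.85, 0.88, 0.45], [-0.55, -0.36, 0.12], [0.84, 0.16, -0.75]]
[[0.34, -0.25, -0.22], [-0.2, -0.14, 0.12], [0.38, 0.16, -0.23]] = v@[[-0.1, 0.31, 0.08], [0.55, -0.05, -0.34], [-0.5, 0.12, 0.32]]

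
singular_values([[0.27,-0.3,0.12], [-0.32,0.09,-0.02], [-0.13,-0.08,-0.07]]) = [0.52, 0.2, 0.08]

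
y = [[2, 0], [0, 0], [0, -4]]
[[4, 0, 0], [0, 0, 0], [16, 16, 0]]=y @ [[2, 0, 0], [-4, -4, 0]]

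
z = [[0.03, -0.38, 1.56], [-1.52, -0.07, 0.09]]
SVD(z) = [[-0.93, -0.37], [-0.37, 0.93]] @ diag([1.620920375717215, 1.5082828433635258]) @ [[0.33, 0.23, -0.91], [-0.94, 0.05, -0.33]]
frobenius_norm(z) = 2.21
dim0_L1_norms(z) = [1.55, 0.45, 1.65]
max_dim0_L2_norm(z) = 1.56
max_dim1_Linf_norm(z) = 1.56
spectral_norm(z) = 1.62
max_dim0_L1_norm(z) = 1.65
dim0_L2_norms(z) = [1.52, 0.39, 1.56]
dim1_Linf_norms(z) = [1.56, 1.52]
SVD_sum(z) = [[-0.50, -0.35, 1.38], [-0.2, -0.14, 0.55]] + [[0.53,-0.03,0.18],[-1.32,0.07,-0.46]]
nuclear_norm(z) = 3.13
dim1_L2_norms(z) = [1.61, 1.52]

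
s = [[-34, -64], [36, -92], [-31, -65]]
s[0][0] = -34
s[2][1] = -65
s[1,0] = 36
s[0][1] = -64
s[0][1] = -64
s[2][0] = -31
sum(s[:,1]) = -221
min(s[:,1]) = -92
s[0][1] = -64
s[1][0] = 36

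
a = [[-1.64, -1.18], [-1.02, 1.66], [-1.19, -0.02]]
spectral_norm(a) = 2.28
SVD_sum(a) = [[-1.82,-0.45], [-0.57,-0.14], [-1.12,-0.28]] + [[0.18, -0.73],[-0.45, 1.80],[-0.07, 0.26]]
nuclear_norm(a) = 4.30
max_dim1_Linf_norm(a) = 1.66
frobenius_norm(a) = 3.05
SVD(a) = [[-0.82, 0.37], [-0.26, -0.92], [-0.51, -0.13]] @ diag([2.283088732801493, 2.0203974455920477]) @ [[0.97,0.24], [0.24,-0.97]]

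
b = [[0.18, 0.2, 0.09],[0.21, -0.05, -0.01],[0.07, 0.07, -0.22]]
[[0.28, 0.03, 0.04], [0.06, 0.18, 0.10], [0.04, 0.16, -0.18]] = b@ [[0.50, 0.77, 0.39], [0.83, -0.28, -0.49], [0.26, -0.57, 0.78]]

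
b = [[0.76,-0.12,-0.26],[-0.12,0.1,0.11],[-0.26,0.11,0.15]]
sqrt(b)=[[0.84, -0.07, -0.23], [-0.07, 0.24, 0.19], [-0.23, 0.19, 0.25]]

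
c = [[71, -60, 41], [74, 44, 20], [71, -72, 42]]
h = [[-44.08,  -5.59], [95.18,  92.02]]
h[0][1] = -5.59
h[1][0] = 95.18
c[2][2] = 42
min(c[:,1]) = -72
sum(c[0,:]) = 52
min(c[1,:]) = 20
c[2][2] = 42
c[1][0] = 74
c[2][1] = -72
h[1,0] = 95.18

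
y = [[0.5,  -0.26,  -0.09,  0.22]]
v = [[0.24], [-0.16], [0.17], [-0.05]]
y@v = [[0.14]]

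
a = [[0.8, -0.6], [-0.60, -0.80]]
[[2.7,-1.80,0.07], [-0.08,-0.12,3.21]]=a @[[2.21,-1.37,-1.87], [-1.56,1.18,-2.61]]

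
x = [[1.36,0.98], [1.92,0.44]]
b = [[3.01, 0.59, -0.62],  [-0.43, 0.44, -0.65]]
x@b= [[3.67, 1.23, -1.48], [5.59, 1.33, -1.48]]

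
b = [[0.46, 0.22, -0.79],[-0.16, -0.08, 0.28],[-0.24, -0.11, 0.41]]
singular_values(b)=[1.11, 0.01, 0.0]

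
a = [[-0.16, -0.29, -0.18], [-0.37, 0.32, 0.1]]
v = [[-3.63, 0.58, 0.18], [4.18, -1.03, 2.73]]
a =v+[[3.47, -0.87, -0.36], [-4.55, 1.35, -2.63]]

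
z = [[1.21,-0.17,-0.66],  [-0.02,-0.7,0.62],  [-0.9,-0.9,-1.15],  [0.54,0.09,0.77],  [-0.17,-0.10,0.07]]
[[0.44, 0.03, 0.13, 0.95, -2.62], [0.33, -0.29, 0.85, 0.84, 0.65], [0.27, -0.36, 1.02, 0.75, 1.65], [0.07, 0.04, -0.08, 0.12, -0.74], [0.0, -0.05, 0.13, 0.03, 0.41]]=z @ [[0.27,  0.06,  -0.03,  0.56,  -1.97], [-0.52,  0.38,  -1.17,  -1.29,  -0.46], [-0.04,  -0.03,  0.05,  -0.08,  0.47]]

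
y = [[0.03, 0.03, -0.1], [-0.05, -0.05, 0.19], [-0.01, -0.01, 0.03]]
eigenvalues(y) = [(0.01+0.02j), (0.01-0.02j), 0j]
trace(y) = 0.01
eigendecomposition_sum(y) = [[0.01-0.01j, 0.01-0.01j, (-0.05-0.01j)], [(-0.02+0.02j), -0.02+0.02j, 0.09-0.01j], [(-0+0j), -0.00+0.00j, 0.01+0.00j]] + [[0.01+0.01j, 0.01+0.01j, -0.05+0.01j], [(-0.02-0.02j), (-0.02-0.02j), 0.09+0.01j], [-0.00-0.00j, (-0-0j), (0.01-0j)]] + [[0.00+0.00j, -0j, 0j], [(-0-0j), -0.00+0.00j, -0.00-0.00j], [(-0-0j), (-0+0j), -0.00-0.00j]]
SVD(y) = [[-0.47, -0.73, 0.49], [0.87, -0.47, 0.12], [0.14, 0.49, 0.86]] @ diag([0.2323263749128364, 0.004945252254457337, 5.138243013224729e-18]) @ [[-0.25, -0.25, 0.93],[-0.66, -0.66, -0.36],[-0.71, 0.71, -0.0]]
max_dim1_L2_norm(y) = 0.2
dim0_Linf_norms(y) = [0.05, 0.05, 0.19]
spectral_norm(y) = 0.23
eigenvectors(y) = [[(0.45+0.09j), 0.45-0.09j, (0.71+0j)], [-0.87+0.00j, (-0.87-0j), (-0.71+0j)], [-0.13-0.05j, (-0.13+0.05j), (-0+0j)]]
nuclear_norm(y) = 0.24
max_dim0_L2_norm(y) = 0.22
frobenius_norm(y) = 0.23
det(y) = 0.00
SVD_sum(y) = [[0.03, 0.03, -0.1], [-0.05, -0.05, 0.19], [-0.01, -0.01, 0.03]] + [[0.0, 0.00, 0.0], [0.0, 0.00, 0.0], [-0.0, -0.00, -0.0]] + [[-0.0, 0.00, -0.0],[-0.00, 0.0, -0.00],[-0.00, 0.0, -0.0]]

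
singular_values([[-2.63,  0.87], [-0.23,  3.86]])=[4.09, 2.44]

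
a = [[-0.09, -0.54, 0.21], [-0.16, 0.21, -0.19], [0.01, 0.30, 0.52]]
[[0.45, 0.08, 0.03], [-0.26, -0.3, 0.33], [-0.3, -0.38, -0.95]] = a @ [[0.44,1.63,-0.93], [-0.93,-0.59,-0.49], [-0.04,-0.43,-1.52]]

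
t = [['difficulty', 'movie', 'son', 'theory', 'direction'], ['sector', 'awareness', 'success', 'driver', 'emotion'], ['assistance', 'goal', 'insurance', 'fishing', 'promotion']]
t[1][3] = 'driver'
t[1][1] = 'awareness'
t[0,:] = ['difficulty', 'movie', 'son', 'theory', 'direction']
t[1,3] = 'driver'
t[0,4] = 'direction'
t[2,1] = 'goal'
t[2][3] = 'fishing'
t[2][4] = 'promotion'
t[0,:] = ['difficulty', 'movie', 'son', 'theory', 'direction']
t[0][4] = 'direction'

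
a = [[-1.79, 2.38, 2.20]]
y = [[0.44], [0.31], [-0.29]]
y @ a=[[-0.79,  1.05,  0.97],[-0.55,  0.74,  0.68],[0.52,  -0.69,  -0.64]]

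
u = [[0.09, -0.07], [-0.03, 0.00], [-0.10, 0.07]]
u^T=[[0.09, -0.03, -0.1], [-0.07, 0.0, 0.07]]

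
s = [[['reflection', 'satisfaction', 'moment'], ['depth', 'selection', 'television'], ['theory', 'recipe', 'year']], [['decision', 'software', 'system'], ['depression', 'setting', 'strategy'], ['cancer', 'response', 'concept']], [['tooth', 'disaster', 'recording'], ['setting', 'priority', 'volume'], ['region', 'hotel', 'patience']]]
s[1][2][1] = 'response'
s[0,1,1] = 'selection'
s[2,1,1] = 'priority'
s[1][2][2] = 'concept'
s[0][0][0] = 'reflection'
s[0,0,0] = 'reflection'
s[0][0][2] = 'moment'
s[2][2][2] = 'patience'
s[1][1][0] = 'depression'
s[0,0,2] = 'moment'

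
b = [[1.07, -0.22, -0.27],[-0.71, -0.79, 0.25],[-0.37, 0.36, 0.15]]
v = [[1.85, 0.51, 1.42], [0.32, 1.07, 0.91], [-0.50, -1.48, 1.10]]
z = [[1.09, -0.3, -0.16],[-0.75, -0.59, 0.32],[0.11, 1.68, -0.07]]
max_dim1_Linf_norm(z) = 1.68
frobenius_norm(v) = 3.38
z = v @ b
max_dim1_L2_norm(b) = 1.13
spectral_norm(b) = 1.41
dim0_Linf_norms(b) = [1.07, 0.79, 0.27]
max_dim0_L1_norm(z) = 2.57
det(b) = -0.08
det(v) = 4.34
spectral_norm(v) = 2.64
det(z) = -0.34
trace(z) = 0.43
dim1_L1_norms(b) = [1.56, 1.75, 0.88]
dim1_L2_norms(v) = [2.39, 1.44, 1.91]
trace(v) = 4.02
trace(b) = 0.43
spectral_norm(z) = 1.83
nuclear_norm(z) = 3.31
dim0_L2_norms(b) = [1.34, 0.9, 0.4]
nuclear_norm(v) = 5.42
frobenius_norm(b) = 1.66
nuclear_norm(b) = 2.34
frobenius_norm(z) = 2.27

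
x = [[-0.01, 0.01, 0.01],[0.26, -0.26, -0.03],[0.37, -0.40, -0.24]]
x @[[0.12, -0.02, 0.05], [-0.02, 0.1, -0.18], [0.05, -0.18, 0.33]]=[[-0.0, -0.0, 0.0], [0.03, -0.03, 0.05], [0.04, -0.00, 0.01]]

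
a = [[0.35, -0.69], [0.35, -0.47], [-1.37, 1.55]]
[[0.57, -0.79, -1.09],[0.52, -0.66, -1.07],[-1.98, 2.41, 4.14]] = a@[[1.2, -1.08, -2.91],[-0.22, 0.6, 0.10]]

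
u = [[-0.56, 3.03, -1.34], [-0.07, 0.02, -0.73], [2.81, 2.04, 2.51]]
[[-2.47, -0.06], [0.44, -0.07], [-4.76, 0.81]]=u@ [[-0.33, 0.18], [-1.14, 0.05], [-0.6, 0.08]]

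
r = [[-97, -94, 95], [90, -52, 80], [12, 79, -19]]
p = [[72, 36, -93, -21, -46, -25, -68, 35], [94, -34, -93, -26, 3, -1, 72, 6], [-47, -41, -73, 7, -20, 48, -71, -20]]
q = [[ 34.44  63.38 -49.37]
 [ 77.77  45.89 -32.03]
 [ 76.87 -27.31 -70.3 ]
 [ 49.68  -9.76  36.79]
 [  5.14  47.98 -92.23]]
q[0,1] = 63.38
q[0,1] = 63.38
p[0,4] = -46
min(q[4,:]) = -92.23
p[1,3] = -26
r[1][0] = 90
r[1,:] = [90, -52, 80]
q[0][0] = 34.44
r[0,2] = 95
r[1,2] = 80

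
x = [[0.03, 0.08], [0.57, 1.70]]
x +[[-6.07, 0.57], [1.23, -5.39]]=[[-6.04, 0.65],[1.80, -3.69]]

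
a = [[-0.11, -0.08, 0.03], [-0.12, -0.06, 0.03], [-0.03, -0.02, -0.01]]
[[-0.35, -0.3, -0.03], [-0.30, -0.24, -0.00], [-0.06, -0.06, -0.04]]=a@[[0.73, 0.26, -0.15], [2.75, 2.99, 1.20], [-1.66, -1.02, 1.64]]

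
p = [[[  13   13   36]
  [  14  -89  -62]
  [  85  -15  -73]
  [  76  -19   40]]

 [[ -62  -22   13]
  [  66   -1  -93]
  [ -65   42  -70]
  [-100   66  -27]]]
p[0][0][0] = 13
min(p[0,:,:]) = -89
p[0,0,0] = 13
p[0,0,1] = 13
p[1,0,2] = 13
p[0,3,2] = 40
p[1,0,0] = -62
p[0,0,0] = 13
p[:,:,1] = [[13, -89, -15, -19], [-22, -1, 42, 66]]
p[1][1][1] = -1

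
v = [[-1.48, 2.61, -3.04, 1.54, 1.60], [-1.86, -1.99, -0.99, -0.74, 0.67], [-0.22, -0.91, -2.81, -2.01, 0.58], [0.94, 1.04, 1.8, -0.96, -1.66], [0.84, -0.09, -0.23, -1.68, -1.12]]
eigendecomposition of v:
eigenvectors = [[-0.28+0.15j, -0.28-0.15j, (-0.69+0j), -0.69-0.00j, -0.02+0.00j],[-0.37+0.11j, (-0.37-0.11j), (0.32-0.47j), 0.32+0.47j, (0.27+0j)],[0.11+0.40j, 0.11-0.40j, (0.3+0.03j), 0.30-0.03j, 0.43+0.00j],[0.56+0.00j, (0.56-0j), (-0.31-0.07j), -0.31+0.07j, (-0.41+0j)],[(0.46+0.23j), 0.46-0.23j, (0.07+0.09j), (0.07-0.09j), (0.76+0j)]]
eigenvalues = [(-3.12+1.07j), (-3.12-1.07j), (-0.87+1.89j), (-0.87-1.89j), (-0.39+0j)]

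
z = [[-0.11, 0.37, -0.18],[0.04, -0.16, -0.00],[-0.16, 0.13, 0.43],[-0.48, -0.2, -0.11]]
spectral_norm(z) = 0.53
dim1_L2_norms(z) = [0.43, 0.16, 0.48, 0.53]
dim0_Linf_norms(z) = [0.48, 0.37, 0.43]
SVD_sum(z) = [[0.03, 0.01, 0.00], [-0.03, -0.01, -0.0], [-0.02, -0.01, -0.00], [-0.47, -0.22, -0.08]] + [[0.01, -0.01, -0.04], [0.01, -0.01, -0.05], [-0.13, 0.12, 0.44], [0.01, -0.01, -0.02]] + [[-0.15,0.37,-0.14], [0.05,-0.13,0.05], [-0.01,0.02,-0.01], [-0.01,0.03,-0.01]]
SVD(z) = [[0.06, 0.10, -0.94], [-0.06, 0.10, 0.34], [-0.05, -0.99, -0.06], [-1.00, 0.04, -0.07]] @ diag([0.5324388577010266, 0.4809002594464363, 0.451379887981705]) @ [[0.9, 0.42, 0.15], [0.27, -0.24, -0.93], [0.35, -0.87, 0.33]]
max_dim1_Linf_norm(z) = 0.48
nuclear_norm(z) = 1.46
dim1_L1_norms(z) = [0.66, 0.2, 0.72, 0.79]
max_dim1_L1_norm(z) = 0.79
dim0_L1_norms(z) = [0.79, 0.86, 0.72]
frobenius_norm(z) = 0.85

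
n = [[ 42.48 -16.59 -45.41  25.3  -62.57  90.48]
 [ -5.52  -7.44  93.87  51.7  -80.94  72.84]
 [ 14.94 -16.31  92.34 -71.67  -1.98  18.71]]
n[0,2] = -45.41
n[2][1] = -16.31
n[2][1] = -16.31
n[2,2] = 92.34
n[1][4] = -80.94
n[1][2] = 93.87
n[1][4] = -80.94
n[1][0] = -5.52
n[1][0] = -5.52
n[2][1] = -16.31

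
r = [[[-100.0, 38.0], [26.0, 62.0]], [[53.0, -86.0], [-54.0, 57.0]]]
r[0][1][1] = 62.0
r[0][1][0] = 26.0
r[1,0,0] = 53.0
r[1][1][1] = 57.0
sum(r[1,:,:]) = -30.0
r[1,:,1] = [-86.0, 57.0]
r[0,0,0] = -100.0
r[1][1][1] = 57.0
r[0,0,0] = -100.0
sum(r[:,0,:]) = -95.0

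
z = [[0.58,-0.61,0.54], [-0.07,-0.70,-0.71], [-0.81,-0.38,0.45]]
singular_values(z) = [1.0, 1.0, 1.0]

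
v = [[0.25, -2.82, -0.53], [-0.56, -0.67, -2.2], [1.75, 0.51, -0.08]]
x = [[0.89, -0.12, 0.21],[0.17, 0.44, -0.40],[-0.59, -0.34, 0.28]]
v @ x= [[0.06, -1.09, 1.03], [0.69, 0.52, -0.47], [1.69, 0.04, 0.14]]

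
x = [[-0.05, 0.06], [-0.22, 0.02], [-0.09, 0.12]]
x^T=[[-0.05, -0.22, -0.09],[0.06, 0.02, 0.12]]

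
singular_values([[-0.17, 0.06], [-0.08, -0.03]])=[0.19, 0.05]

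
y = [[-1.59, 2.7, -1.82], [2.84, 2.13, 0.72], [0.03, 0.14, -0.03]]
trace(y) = 0.51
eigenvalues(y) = [3.6, -3.09, 0.01]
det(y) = -0.06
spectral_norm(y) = 3.63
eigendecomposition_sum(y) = [[0.78, 1.43, -0.11], [1.55, 2.82, -0.21], [0.07, 0.12, -0.01]] + [[-2.37, 1.27, -1.71], [1.29, -0.69, 0.93], [-0.04, 0.02, -0.03]] + [[0.00, 0.00, -0.0], [-0.0, -0.00, 0.0], [-0.00, -0.00, 0.01]]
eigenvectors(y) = [[-0.45,-0.88,-0.44], [-0.89,0.48,0.31], [-0.04,-0.01,0.84]]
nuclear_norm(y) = 7.25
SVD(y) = [[-0.74,-0.68,-0.03],[0.68,-0.74,-0.03],[-0.00,-0.04,1.0]] @ diag([3.633311257010128, 3.6154986398463165, 0.004346832516396188]) @ [[0.85, -0.15, 0.5], [-0.28, -0.94, 0.19], [-0.44, 0.31, 0.84]]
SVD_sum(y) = [[-2.28, 0.4, -1.35],[2.09, -0.37, 1.24],[-0.01, 0.00, -0.01]] + [[0.69, 2.3, -0.47], [0.75, 2.5, -0.52], [0.04, 0.14, -0.03]] + [[0.00, -0.00, -0.0], [0.0, -0.0, -0.00], [-0.00, 0.00, 0.00]]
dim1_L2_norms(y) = [3.62, 3.62, 0.15]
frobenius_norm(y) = 5.13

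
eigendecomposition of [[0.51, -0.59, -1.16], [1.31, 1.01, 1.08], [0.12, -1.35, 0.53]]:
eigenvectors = [[-0.63+0.00j, (-0.38+0.33j), (-0.38-0.33j)],[(-0.43+0j), 0.65+0.00j, 0.65-0.00j],[(0.65+0j), (0.08+0.57j), (0.08-0.57j)]]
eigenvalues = [(1.3+0j), (0.37+1.61j), (0.37-1.61j)]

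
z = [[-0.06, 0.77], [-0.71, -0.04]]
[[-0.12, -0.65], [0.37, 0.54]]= z@[[-0.51, -0.71], [-0.19, -0.90]]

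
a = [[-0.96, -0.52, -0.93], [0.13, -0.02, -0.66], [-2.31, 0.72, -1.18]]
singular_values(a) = [2.94, 0.94, 0.51]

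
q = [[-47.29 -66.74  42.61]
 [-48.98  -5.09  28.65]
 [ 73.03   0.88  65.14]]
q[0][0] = -47.29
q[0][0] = -47.29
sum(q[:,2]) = 136.39999999999998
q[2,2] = 65.14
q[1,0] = -48.98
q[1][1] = -5.09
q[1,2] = 28.65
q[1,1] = -5.09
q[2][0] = 73.03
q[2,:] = [73.03, 0.88, 65.14]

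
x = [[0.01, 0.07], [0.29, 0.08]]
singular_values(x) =[0.3, 0.06]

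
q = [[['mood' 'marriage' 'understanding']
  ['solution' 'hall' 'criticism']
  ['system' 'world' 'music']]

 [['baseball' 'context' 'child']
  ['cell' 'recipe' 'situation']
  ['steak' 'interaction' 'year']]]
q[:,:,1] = [['marriage', 'hall', 'world'], ['context', 'recipe', 'interaction']]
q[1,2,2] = 'year'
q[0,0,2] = 'understanding'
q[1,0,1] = 'context'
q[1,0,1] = 'context'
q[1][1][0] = 'cell'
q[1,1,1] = 'recipe'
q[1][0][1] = 'context'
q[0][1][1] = 'hall'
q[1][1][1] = 'recipe'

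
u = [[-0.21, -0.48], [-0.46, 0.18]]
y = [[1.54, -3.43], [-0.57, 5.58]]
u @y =[[-0.05, -1.96], [-0.81, 2.58]]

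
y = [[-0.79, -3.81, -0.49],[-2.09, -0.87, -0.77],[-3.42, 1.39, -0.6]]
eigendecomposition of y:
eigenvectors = [[0.70, 0.40, -0.38], [0.55, -0.07, 0.05], [0.46, -0.92, 0.92]]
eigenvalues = [-4.14, 0.99, 0.89]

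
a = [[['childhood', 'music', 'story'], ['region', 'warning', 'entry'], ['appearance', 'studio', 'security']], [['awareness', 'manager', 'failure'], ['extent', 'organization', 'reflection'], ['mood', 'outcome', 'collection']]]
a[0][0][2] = 'story'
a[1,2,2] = 'collection'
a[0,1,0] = 'region'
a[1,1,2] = 'reflection'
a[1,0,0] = 'awareness'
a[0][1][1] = 'warning'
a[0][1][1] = 'warning'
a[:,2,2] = ['security', 'collection']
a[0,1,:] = ['region', 'warning', 'entry']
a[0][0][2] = 'story'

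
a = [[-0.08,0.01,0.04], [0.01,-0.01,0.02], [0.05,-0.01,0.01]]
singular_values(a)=[0.1, 0.04, 0.0]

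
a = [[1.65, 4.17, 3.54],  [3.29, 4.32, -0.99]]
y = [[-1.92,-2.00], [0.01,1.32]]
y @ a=[[-9.75,-16.65,-4.82], [4.36,5.74,-1.27]]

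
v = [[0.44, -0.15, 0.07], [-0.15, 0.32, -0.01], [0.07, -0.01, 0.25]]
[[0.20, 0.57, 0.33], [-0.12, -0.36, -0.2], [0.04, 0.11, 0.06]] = v @ [[0.37, 1.08, 0.62], [-0.20, -0.60, -0.34], [0.04, 0.12, 0.07]]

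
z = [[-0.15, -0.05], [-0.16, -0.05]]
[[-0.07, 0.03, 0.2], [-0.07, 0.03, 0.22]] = z @ [[0.51, -0.10, -1.67], [-0.20, -0.28, 0.95]]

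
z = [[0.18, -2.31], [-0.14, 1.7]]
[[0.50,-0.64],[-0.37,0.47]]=z @ [[0.09, 0.66], [-0.21, 0.33]]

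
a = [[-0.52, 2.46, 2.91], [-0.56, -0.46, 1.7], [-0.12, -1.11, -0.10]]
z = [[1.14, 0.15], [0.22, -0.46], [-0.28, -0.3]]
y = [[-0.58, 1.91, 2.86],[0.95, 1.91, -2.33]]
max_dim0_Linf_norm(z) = 1.14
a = z @ y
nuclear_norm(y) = 6.56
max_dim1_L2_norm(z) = 1.15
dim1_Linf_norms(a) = [2.91, 1.7, 1.11]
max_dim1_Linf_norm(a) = 2.91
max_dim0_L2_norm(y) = 3.69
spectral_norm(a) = 4.07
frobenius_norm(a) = 4.41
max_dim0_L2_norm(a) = 3.37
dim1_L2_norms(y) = [3.49, 3.16]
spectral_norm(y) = 3.85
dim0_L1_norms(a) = [1.2, 4.03, 4.71]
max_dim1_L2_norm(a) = 3.85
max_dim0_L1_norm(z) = 1.64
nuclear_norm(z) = 1.75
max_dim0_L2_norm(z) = 1.19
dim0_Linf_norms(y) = [0.95, 1.91, 2.86]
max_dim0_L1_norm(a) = 4.71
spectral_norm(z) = 1.20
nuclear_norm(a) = 5.77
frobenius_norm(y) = 4.71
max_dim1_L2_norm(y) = 3.49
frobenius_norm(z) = 1.32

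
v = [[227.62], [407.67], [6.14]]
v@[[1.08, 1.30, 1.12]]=[[245.83,295.91,254.93],  [440.28,529.97,456.59],  [6.63,7.98,6.88]]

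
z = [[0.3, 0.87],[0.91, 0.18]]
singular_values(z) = [1.13, 0.65]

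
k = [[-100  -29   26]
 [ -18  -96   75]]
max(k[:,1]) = -29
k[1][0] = -18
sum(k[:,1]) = -125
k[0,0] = -100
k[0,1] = -29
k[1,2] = 75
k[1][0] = -18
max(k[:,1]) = -29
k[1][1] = -96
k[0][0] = -100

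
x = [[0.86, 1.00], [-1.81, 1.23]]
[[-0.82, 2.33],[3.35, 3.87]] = x@[[-1.52, -0.35],[0.49, 2.63]]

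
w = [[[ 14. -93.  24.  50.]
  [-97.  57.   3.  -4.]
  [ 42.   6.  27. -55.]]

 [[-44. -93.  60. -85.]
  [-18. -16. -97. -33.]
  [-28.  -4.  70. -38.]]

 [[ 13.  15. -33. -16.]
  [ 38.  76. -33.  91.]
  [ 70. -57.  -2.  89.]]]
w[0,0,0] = 14.0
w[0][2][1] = 6.0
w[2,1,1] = 76.0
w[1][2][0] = -28.0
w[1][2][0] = -28.0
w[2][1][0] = 38.0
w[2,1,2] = -33.0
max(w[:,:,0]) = 70.0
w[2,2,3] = 89.0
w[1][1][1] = -16.0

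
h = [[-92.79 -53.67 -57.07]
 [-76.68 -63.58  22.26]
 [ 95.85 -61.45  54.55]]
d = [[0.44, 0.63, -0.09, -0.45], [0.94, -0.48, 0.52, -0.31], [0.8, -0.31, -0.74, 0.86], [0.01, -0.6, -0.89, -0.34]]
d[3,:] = [0.006, -0.602, -0.892, -0.345]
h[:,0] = [-92.79, -76.68, 95.85]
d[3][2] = -0.892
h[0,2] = -57.07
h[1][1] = -63.58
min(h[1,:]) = -76.68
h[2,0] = 95.85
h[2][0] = 95.85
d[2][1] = -0.31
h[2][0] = 95.85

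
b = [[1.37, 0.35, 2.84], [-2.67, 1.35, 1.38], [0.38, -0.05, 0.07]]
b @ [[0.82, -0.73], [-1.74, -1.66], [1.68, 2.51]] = [[5.29, 5.55], [-2.22, 3.17], [0.52, -0.02]]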